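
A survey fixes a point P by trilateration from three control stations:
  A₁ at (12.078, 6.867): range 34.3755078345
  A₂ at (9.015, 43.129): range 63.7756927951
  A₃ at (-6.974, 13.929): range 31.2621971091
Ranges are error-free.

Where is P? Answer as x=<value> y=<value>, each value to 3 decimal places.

eq1: (x − 12.078)² + (y − 6.867)² = 34.3755078345²
eq2: (x − 9.015)² + (y − 43.129)² = 63.7756927951²
eq3: (x + 6.974)² + (y − 13.929)² = 31.2621971091²
eq3−eq2, eq3−eq1 (x²,y² cancel):
  31.978·x + 58.400·y = -1391.286874
  38.104·x − 14.124·y = -253.970515
det = 31.978·-14.124 − 58.400·38.104 = -2676.930872
x = (-1391.286874·-14.124 − 58.400·-253.970515) / -2676.930872 = -12.881324
y = (31.978·-253.970515 − -1391.286874·38.104) / -2676.930872 = -16.769998

x=-12.881 y=-16.770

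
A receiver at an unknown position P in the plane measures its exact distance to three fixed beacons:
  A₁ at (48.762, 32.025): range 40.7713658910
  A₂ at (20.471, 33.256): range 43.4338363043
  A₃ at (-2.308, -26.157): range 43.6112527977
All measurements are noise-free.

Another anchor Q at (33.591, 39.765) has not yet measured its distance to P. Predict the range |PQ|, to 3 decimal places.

46.848

eq1: (x − 48.762)² + (y − 32.025)² = 40.7713658910²
eq2: (x − 20.471)² + (y − 33.256)² = 43.4338363043²
eq3: (x + 2.308)² + (y + 26.157)² = 43.6112527977²
eq1−eq3, eq1−eq2 (x²,y² cancel):
  -102.140·x − 116.364·y = -2953.454850
  -56.582·x + 2.462·y = -2102.503751
det = -102.140·2.462 − -116.364·-56.582 = -6835.576528
x = (-2953.454850·2.462 − -116.364·-2102.503751) / -6835.576528 = 36.855290
y = (-102.140·-2102.503751 − -2953.454850·-56.582) / -6835.576528 = -6.969032
|P − Q| = √((36.855290 − 33.591)² + (-6.969032 − 39.765)²) = 46.847896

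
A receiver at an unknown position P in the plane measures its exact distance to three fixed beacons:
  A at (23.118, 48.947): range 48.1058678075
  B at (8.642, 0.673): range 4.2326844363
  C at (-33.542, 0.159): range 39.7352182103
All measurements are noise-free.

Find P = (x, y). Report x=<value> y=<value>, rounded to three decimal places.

x=6.008 y=3.987

eq1: (x − 23.118)² + (y − 48.947)² = 48.1058678075²
eq2: (x − 8.642)² + (y − 0.673)² = 4.2326844363²
eq3: (x + 33.542)² + (y − 0.159)² = 39.7352182103²
eq1−eq3, eq1−eq2 (x²,y² cancel):
  -113.320·x − 97.576·y = -1069.872737
  -28.952·x − 96.548·y = -558.854740
det = -113.320·-96.548 − -97.576·-28.952 = 8115.799008
x = (-1069.872737·-96.548 − -97.576·-558.854740) / 8115.799008 = 6.008436
y = (-113.320·-558.854740 − -1069.872737·-28.952) / 8115.799008 = 3.986602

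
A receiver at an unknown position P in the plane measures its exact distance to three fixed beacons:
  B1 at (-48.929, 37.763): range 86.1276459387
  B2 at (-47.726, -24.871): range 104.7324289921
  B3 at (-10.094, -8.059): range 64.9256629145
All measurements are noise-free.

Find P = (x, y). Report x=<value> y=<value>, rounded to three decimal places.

x=37.188 y=36.435

eq1: (x + 48.929)² + (y − 37.763)² = 86.1276459387²
eq2: (x + 47.726)² + (y + 24.871)² = 104.7324289921²
eq3: (x + 10.094)² + (y + 8.059)² = 64.9256629145²
eq1−eq2, eq1−eq3 (x²,y² cancel):
  2.406·x − 125.268·y = -4474.663781
  77.670·x − 91.644·y = -450.625203
det = 2.406·-91.644 − -125.268·77.670 = 9509.070096
x = (-4474.663781·-91.644 − -125.268·-450.625203) / 9509.070096 = 37.188407
y = (2.406·-450.625203 − -4474.663781·77.670) / 9509.070096 = 36.434996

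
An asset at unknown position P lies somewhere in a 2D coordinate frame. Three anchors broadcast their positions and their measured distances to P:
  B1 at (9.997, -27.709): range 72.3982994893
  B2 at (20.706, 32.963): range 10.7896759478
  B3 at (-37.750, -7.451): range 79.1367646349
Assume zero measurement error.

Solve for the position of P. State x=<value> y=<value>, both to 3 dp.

eq1: (x − 9.997)² + (y + 27.709)² = 72.3982994893²
eq2: (x − 20.706)² + (y − 32.963)² = 10.7896759478²
eq3: (x + 37.750)² + (y + 7.451)² = 79.1367646349²
eq2−eq3, eq2−eq1 (x²,y² cancel):
  -116.912·x − 80.828·y = -6180.928314
  -21.418·x − 121.344·y = -5772.665777
det = -116.912·-121.344 − -80.828·-21.418 = 12455.395624
x = (-6180.928314·-121.344 − -80.828·-5772.665777) / 12455.395624 = 22.755242
y = (-116.912·-5772.665777 − -6180.928314·-21.418) / 12455.395624 = 43.556286

x=22.755 y=43.556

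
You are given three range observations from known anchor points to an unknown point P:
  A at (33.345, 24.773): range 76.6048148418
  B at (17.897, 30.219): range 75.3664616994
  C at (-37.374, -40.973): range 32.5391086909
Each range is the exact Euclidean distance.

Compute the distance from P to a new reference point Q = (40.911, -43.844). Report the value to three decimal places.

45.806

eq1: (x − 33.345)² + (y − 24.773)² = 76.6048148418²
eq2: (x − 17.897)² + (y − 30.219)² = 75.3664616994²
eq3: (x + 37.374)² + (y + 40.973)² = 32.5391086909²
eq3−eq2, eq3−eq1 (x²,y² cancel):
  110.542·x + 142.384·y = -6463.421990
  141.438·x + 131.492·y = -6159.516114
det = 110.542·131.492 − 142.384·141.438 = -5603.119528
x = (-6463.421990·131.492 − 142.384·-6159.516114) / -5603.119528 = -4.841635
y = (110.542·-6159.516114 − -6463.421990·141.438) / -5603.119528 = -41.635423
|P − Q| = √((-4.841635 − 40.911)² + (-41.635423 − -43.844)²) = 45.805910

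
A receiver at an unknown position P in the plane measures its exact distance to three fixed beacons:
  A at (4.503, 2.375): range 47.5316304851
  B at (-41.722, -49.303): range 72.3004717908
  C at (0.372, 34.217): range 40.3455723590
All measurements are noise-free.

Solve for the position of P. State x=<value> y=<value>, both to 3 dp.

x=-38.359 y=22.919

eq1: (x − 4.503)² + (y − 2.375)² = 47.5316304851²
eq2: (x + 41.722)² + (y + 49.303)² = 72.3004717908²
eq3: (x − 0.372)² + (y − 34.217)² = 40.3455723590²
eq1−eq2, eq1−eq3 (x²,y² cancel):
  -92.450·x − 103.356·y = 1177.491134
  -8.262·x + 63.684·y = 1776.514527
det = -92.450·63.684 − -103.356·-8.262 = -6741.513072
x = (1177.491134·63.684 − -103.356·1776.514527) / -6741.513072 = -38.359457
y = (-92.450·1776.514527 − 1177.491134·-8.262) / -6741.513072 = 22.919237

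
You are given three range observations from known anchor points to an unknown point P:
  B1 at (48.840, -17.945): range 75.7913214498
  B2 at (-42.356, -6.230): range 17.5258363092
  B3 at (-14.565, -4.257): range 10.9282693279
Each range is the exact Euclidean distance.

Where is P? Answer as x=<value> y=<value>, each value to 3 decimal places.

x=-25.299 y=-2.204

eq1: (x − 48.840)² + (y + 17.945)² = 75.7913214498²
eq2: (x + 42.356)² + (y + 6.230)² = 17.5258363092²
eq3: (x + 14.565)² + (y + 4.257)² = 10.9282693279²
eq2−eq3, eq2−eq1 (x²,y² cancel):
  55.582·x + 3.946·y = -1414.854494
  182.392·x − 23.430·y = -4562.644480
det = 55.582·-23.430 − 3.946·182.392 = -2022.005092
x = (-1414.854494·-23.430 − 3.946·-4562.644480) / -2022.005092 = -25.298767
y = (55.582·-4562.644480 − -1414.854494·182.392) / -2022.005092 = -2.204364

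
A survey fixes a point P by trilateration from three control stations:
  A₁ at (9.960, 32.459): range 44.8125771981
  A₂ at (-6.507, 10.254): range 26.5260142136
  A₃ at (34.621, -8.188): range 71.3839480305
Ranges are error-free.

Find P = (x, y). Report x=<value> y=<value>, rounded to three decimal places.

eq1: (x − 9.960)² + (y − 32.459)² = 44.8125771981²
eq2: (x + 6.507)² + (y − 10.254)² = 26.5260142136²
eq3: (x − 34.621)² + (y + 8.188)² = 71.3839480305²
eq2−eq1, eq2−eq3 (x²,y² cancel):
  32.934·x + 44.410·y = -299.234929
  82.256·x − 36.884·y = -3273.867186
det = 32.934·-36.884 − 44.410·82.256 = -4867.726616
x = (-299.234929·-36.884 − 44.410·-3273.867186) / -4867.726616 = -32.136033
y = (32.934·-3273.867186 − -299.234929·82.256) / -4867.726616 = 17.093744

x=-32.136 y=17.094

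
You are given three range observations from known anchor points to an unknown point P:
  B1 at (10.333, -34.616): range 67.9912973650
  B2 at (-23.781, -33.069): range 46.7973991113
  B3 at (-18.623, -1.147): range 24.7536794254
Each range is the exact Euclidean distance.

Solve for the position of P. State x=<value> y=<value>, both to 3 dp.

x=-40.362 y=10.693

eq1: (x − 10.333)² + (y + 34.616)² = 67.9912973650²
eq2: (x + 23.781)² + (y + 33.069)² = 46.7973991113²
eq3: (x + 18.623)² + (y + 1.147)² = 24.7536794254²
eq3−eq2, eq3−eq1 (x²,y² cancel):
  -10.316·x − 63.844·y = -266.288934
  57.912·x − 66.938·y = -3053.165265
det = -10.316·-66.938 − -63.844·57.912 = 4387.866136
x = (-266.288934·-66.938 − -63.844·-3053.165265) / 4387.866136 = -40.361631
y = (-10.316·-3053.165265 − -266.288934·57.912) / 4387.866136 = 10.692618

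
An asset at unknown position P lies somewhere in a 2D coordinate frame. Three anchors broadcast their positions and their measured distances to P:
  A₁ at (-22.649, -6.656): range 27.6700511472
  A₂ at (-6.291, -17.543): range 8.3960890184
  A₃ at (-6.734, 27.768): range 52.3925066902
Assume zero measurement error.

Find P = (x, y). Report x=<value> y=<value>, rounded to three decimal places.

eq1: (x + 22.649)² + (y + 6.656)² = 27.6700511472²
eq2: (x + 6.291)² + (y + 17.543)² = 8.3960890184²
eq3: (x + 6.734)² + (y − 27.768)² = 52.3925066902²
eq2−eq3, eq2−eq1 (x²,y² cancel):
  -0.886·x + 90.622·y = -2205.405396
  -32.716·x + 21.774·y = -485.191413
det = -0.886·21.774 − 90.622·-32.716 = 2945.497588
x = (-2205.405396·21.774 − 90.622·-485.191413) / 2945.497588 = -1.375483
y = (-0.886·-485.191413 − -2205.405396·-32.716) / 2945.497588 = -24.349761

x=-1.375 y=-24.350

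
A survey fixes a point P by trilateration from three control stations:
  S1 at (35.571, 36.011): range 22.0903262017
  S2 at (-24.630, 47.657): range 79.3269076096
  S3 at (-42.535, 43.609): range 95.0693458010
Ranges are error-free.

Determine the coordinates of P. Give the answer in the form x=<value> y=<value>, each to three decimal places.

x=49.191 y=18.619

eq1: (x − 35.571)² + (y − 36.011)² = 22.0903262017²
eq2: (x + 24.630)² + (y − 47.657)² = 79.3269076096²
eq3: (x + 42.535)² + (y − 43.609)² = 95.0693458010²
eq3−eq2, eq3−eq1 (x²,y² cancel):
  35.810·x + 8.096·y = 1912.277683
  156.212·x − 15.196·y = 7401.315055
det = 35.810·-15.196 − 8.096·156.212 = -1808.861112
x = (1912.277683·-15.196 − 8.096·7401.315055) / -1808.861112 = 49.191183
y = (35.810·7401.315055 − 1912.277683·156.212) / -1808.861112 = 18.619246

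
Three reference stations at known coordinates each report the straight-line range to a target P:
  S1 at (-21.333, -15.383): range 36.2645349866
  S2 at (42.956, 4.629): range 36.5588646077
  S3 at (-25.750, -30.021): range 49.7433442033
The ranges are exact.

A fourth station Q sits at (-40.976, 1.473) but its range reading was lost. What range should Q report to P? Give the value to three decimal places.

47.935

eq1: (x + 21.333)² + (y + 15.383)² = 36.2645349866²
eq2: (x − 42.956)² + (y − 4.629)² = 36.5588646077²
eq3: (x + 25.750)² + (y + 30.021)² = 49.7433442033²
eq1−eq2, eq1−eq3 (x²,y² cancel):
  128.578·x + 40.024·y = 1153.477915
  -8.834·x − 29.276·y = -286.694432
det = 128.578·-29.276 − 40.024·-8.834 = -3410.677512
x = (1153.477915·-29.276 − 40.024·-286.694432) / -3410.677512 = 6.536696
y = (128.578·-286.694432 − 1153.477915·-8.834) / -3410.677512 = 7.820374
|P − Q| = √((6.536696 − -40.976)² + (7.820374 − 1.473)²) = 47.934804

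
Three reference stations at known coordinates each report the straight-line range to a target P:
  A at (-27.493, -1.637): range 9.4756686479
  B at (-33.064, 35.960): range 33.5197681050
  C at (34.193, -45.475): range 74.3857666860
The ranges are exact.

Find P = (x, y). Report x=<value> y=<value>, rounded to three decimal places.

eq1: (x + 27.493)² + (y + 1.637)² = 9.4756686479²
eq2: (x + 33.064)² + (y − 35.960)² = 33.5197681050²
eq3: (x − 34.193)² + (y + 45.475)² = 74.3857666860²
eq3−eq2, eq3−eq1 (x²,y² cancel):
  -134.514·x + 162.870·y = 3558.880254
  -123.372·x + 87.676·y = 2964.861933
det = -134.514·87.676 − 162.870·-123.372 = 8299.948176
x = (3558.880254·87.676 − 162.870·2964.861933) / 8299.948176 = -20.585511
y = (-134.514·2964.861933 − 3558.880254·-123.372) / 8299.948176 = 4.849517

x=-20.586 y=4.850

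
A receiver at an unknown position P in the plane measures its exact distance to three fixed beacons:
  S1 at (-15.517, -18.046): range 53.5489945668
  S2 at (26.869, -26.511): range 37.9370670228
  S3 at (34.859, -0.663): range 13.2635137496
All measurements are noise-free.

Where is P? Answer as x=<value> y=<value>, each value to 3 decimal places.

x=29.241 y=11.352

eq1: (x + 15.517)² + (y + 18.046)² = 53.5489945668²
eq2: (x − 26.869)² + (y + 26.511)² = 37.9370670228²
eq3: (x − 34.859)² + (y + 0.663)² = 13.2635137496²
eq1−eq3, eq1−eq2 (x²,y² cancel):
  100.752·x + 34.766·y = 3340.728067
  84.772·x − 16.930·y = 2286.614642
det = 100.752·-16.930 − 34.766·84.772 = -4652.914712
x = (3340.728067·-16.930 − 34.766·2286.614642) / -4652.914712 = 29.240805
y = (100.752·2286.614642 − 3340.728067·84.772) / -4652.914712 = 11.351852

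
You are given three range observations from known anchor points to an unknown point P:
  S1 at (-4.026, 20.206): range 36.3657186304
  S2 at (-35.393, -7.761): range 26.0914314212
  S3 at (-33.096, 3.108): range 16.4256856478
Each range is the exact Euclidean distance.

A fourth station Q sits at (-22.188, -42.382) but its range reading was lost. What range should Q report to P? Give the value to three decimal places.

eq1: (x + 4.026)² + (y − 20.206)² = 36.3657186304²
eq2: (x + 35.393)² + (y + 7.761)² = 26.0914314212²
eq3: (x + 33.096)² + (y − 3.108)² = 16.4256856478²
eq3−eq2, eq3−eq1 (x²,y² cancel):
  -4.594·x − 21.738·y = -203.066955
  58.140·x + 34.196·y = -1733.176111
det = -4.594·34.196 − -21.738·58.140 = 1106.750896
x = (-203.066955·34.196 − -21.738·-1733.176111) / 1106.750896 = -40.316082
y = (-4.594·-1733.176111 − -203.066955·58.140) / 1106.750896 = 17.861764
|P − Q| = √((-40.316082 − -22.188)² + (17.861764 − -42.382)²) = 62.912149

62.912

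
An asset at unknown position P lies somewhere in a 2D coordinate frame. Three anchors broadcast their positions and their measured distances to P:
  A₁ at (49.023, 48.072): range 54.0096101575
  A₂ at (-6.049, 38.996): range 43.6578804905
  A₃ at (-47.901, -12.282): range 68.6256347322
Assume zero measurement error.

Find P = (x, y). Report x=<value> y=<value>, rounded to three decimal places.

eq1: (x − 49.023)² + (y − 48.072)² = 54.0096101575²
eq2: (x + 6.049)² + (y − 38.996)² = 43.6578804905²
eq3: (x + 47.901)² + (y + 12.282)² = 68.6256347322²
eq2−eq1, eq2−eq3 (x²,y² cancel):
  110.144·x + 18.152·y = 2145.865836
  -83.704·x − 102.556·y = -1915.392305
det = 110.144·-102.556 − 18.152·-83.704 = -9776.533056
x = (2145.865836·-102.556 − 18.152·-1915.392305) / -9776.533056 = 18.953878
y = (110.144·-1915.392305 − 2145.865836·-83.704) / -9776.533056 = 3.206803

x=18.954 y=3.207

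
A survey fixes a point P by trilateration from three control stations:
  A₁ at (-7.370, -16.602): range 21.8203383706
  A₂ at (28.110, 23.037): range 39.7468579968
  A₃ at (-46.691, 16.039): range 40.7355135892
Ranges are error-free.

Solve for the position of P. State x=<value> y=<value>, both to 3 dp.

eq1: (x + 7.370)² + (y + 16.602)² = 21.8203383706²
eq2: (x − 28.110)² + (y − 23.037)² = 39.7468579968²
eq3: (x + 46.691)² + (y − 16.039)² = 40.7355135892²
eq2−eq1, eq2−eq3 (x²,y² cancel):
  -70.960·x − 79.278·y = 112.753389
  -149.602·x − 13.996·y = 1036.854186
det = -70.960·-13.996 − -79.278·-149.602 = -10866.991196
x = (112.753389·-13.996 − -79.278·1036.854186) / -10866.991196 = -7.418947
y = (-70.960·1036.854186 − 112.753389·-149.602) / -10866.991196 = 5.218283

x=-7.419 y=5.218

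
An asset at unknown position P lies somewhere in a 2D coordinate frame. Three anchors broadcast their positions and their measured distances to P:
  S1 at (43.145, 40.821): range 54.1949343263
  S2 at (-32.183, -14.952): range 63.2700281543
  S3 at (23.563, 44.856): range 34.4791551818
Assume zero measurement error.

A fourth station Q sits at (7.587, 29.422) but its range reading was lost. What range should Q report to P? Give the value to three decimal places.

eq1: (x − 43.145)² + (y − 40.821)² = 54.1949343263²
eq2: (x + 32.183)² + (y + 14.952)² = 63.2700281543²
eq3: (x − 23.563)² + (y − 44.856)² = 34.4791551818²
eq1−eq3, eq1−eq2 (x²,y² cancel):
  -39.164·x + 8.070·y = 787.709404
  -150.656·x − 111.546·y = -3334.542829
det = -39.164·-111.546 − 8.070·-150.656 = 5584.381464
x = (787.709404·-111.546 − 8.070·-3334.542829) / 5584.381464 = -10.915456
y = (-39.164·-3334.542829 − 787.709404·-150.656) / 5584.381464 = 44.636489
|P − Q| = √((-10.915456 − 7.587)² + (44.636489 − 29.422)²) = 23.954573

23.955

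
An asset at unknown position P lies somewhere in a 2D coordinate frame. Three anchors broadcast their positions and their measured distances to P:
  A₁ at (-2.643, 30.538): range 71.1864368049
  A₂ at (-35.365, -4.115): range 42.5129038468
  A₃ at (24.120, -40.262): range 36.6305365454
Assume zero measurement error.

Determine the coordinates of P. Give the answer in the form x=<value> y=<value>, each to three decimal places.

eq1: (x + 2.643)² + (y − 30.538)² = 71.1864368049²
eq2: (x + 35.365)² + (y + 4.115)² = 42.5129038468²
eq3: (x − 24.120)² + (y + 40.262)² = 36.6305365454²
eq2−eq1, eq2−eq3 (x²,y² cancel):
  65.444·x + 69.306·y = -3588.223348
  118.970·x − 72.294·y = 1400.737380
det = 65.444·-72.294 − 69.306·118.970 = -12976.543356
x = (-3588.223348·-72.294 − 69.306·1400.737380) / -12976.543356 = -12.509303
y = (65.444·1400.737380 − -3588.223348·118.970) / -12976.543356 = -39.961396

x=-12.509 y=-39.961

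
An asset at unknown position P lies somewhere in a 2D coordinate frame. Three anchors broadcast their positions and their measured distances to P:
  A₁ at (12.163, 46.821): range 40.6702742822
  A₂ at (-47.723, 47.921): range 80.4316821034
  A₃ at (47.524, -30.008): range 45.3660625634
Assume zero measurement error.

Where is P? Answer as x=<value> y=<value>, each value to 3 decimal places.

x=21.687 y=7.281

eq1: (x − 12.163)² + (y − 46.821)² = 40.6702742822²
eq2: (x + 47.723)² + (y − 47.921)² = 80.4316821034²
eq3: (x − 47.524)² + (y + 30.008)² = 45.3660625634²
eq3−eq2, eq3−eq1 (x²,y² cancel):
  -190.494·x + 155.858·y = -2996.279523
  -70.722·x + 153.658·y = -414.857608
det = -190.494·153.658 − 155.858·-70.722 = -18248.337576
x = (-2996.279523·153.658 − 155.858·-414.857608) / -18248.337576 = 21.686548
y = (-190.494·-414.857608 − -2996.279523·-70.722) / -18248.337576 = 7.281485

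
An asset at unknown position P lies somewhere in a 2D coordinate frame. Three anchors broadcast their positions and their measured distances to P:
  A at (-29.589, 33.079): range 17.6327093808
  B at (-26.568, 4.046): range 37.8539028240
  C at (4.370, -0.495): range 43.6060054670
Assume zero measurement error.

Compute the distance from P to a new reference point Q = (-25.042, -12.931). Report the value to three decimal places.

53.705

eq1: (x + 29.589)² + (y − 33.079)² = 17.6327093808²
eq2: (x + 26.568)² + (y − 4.046)² = 37.8539028240²
eq3: (x − 4.370)² + (y + 0.495)² = 43.6060054670²
eq2−eq1, eq2−eq3 (x²,y² cancel):
  -6.042·x + 58.066·y = 2369.505941
  61.876·x − 9.082·y = -1171.452569
det = -6.042·-9.082 − 58.066·61.876 = -3538.018372
x = (2369.505941·-9.082 − 58.066·-1171.452569) / -3538.018372 = -13.143434
y = (-6.042·-1171.452569 − 2369.505941·61.876) / -3538.018372 = 39.439488
|P − Q| = √((-13.143434 − -25.042)² + (39.439488 − -12.931)²) = 53.705157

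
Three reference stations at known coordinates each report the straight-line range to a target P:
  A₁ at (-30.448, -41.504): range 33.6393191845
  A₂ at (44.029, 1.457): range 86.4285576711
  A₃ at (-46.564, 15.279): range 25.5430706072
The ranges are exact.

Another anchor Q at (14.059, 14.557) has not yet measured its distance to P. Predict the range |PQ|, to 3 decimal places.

eq1: (x + 30.448)² + (y + 41.504)² = 33.6393191845²
eq2: (x − 44.029)² + (y − 1.457)² = 86.4285576711²
eq3: (x + 46.564)² + (y − 15.279)² = 25.5430706072²
eq2−eq3, eq2−eq1 (x²,y² cancel):
  -181.186·x + 27.644·y = 7278.425372
  -148.954·x − 85.922·y = 7047.278816
det = -181.186·-85.922 − 27.644·-148.954 = 19685.547868
x = (7278.425372·-85.922 − 27.644·7047.278816) / 19685.547868 = -41.664669
y = (-181.186·7047.278816 − 7278.425372·-148.954) / 19685.547868 = -9.789806
|P − Q| = √((-41.664669 − 14.059)² + (-9.789806 − 14.557)²) = 60.810314

60.810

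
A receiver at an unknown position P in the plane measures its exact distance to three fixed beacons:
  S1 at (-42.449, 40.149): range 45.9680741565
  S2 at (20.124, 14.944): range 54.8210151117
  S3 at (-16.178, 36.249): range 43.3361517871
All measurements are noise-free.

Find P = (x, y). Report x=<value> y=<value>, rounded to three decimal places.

x=-31.166 y=-4.413

eq1: (x + 42.449)² + (y − 40.149)² = 45.9680741565²
eq2: (x − 20.124)² + (y − 14.944)² = 54.8210151117²
eq3: (x + 16.178)² + (y − 36.249)² = 43.3361517871²
eq3−eq1, eq3−eq2 (x²,y² cancel):
  -52.542·x + 7.800·y = 1603.100327
  72.604·x − 42.610·y = -2074.740819
det = -52.542·-42.610 − 7.800·72.604 = 1672.503420
x = (1603.100327·-42.610 − 7.800·-2074.740819) / 1672.503420 = -31.165931
y = (-52.542·-2074.740819 − 1603.100327·72.604) / 1672.503420 = -4.412824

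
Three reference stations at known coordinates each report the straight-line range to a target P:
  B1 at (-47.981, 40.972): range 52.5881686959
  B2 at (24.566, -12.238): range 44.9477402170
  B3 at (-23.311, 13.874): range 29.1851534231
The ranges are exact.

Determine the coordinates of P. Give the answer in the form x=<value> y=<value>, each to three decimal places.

eq1: (x + 47.981)² + (y − 40.972)² = 52.5881686959²
eq2: (x − 24.566)² + (y + 12.238)² = 44.9477402170²
eq3: (x + 23.311)² + (y − 13.874)² = 29.1851534231²
eq2−eq3, eq2−eq1 (x²,y² cancel):
  -95.754·x + 52.224·y = 1151.159767
  -145.094·x + 106.420·y = 2482.408009
det = -95.754·106.420 − 52.224·-145.094 = -2612.751624
x = (1151.159767·106.420 − 52.224·2482.408009) / -2612.751624 = 2.730781
y = (-95.754·2482.408009 − 1151.159767·-145.094) / -2612.751624 = 27.049690

x=2.731 y=27.050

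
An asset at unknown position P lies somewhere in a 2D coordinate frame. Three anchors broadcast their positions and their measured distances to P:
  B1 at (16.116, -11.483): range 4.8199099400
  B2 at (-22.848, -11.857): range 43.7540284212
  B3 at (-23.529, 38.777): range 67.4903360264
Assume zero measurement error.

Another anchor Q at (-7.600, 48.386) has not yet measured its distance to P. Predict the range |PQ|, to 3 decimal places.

66.796

eq1: (x − 16.116)² + (y + 11.483)² = 4.8199099400²
eq2: (x + 22.848)² + (y + 11.857)² = 43.7540284212²
eq3: (x + 23.529)² + (y − 38.777)² = 67.4903360264²
eq1−eq2, eq1−eq3 (x²,y² cancel):
  -77.928·x − 0.748·y = -1620.148663
  -79.290·x + 100.520·y = -2866.029100
det = -77.928·100.520 − -0.748·-79.290 = -7892.631480
x = (-1620.148663·100.520 − -0.748·-2866.029100) / -7892.631480 = 20.905719
y = (-77.928·-2866.029100 − -1620.148663·-79.290) / -7892.631480 = -12.021634
|P − Q| = √((20.905719 − -7.600)² + (-12.021634 − 48.386)²) = 66.795646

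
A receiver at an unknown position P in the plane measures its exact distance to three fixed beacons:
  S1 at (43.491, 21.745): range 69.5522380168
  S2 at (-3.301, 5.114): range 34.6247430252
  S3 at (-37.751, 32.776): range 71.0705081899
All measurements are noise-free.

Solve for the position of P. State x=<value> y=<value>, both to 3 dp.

x=-3.524 y=-29.510

eq1: (x − 43.491)² + (y − 21.745)² = 69.5522380168²
eq2: (x + 3.301)² + (y − 5.114)² = 34.6247430252²
eq3: (x + 37.751)² + (y − 32.776)² = 71.0705081899²
eq2−eq3, eq2−eq1 (x²,y² cancel):
  -68.900·x + 55.324·y = -1389.789725
  93.584·x + 33.262·y = -1311.378475
det = -68.900·33.262 − 55.324·93.584 = -7469.193016
x = (-1389.789725·33.262 − 55.324·-1311.378475) / -7469.193016 = -3.524279
y = (-68.900·-1311.378475 − -1389.789725·93.584) / -7469.193016 = -29.510023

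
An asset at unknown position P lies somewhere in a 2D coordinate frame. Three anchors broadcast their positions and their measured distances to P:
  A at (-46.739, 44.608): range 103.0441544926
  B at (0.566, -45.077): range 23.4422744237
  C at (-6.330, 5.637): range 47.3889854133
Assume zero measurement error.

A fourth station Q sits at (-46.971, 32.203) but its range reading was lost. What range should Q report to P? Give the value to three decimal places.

eq1: (x + 46.739)² + (y − 44.608)² = 103.0441544926²
eq2: (x − 0.566)² + (y + 45.077)² = 23.4422744237²
eq3: (x + 6.330)² + (y − 5.637)² = 47.3889854133²
eq3−eq1, eq3−eq2 (x²,y² cancel):
  -80.818·x + 77.942·y = -4269.818721
  13.792·x − 101.428·y = 3656.587324
det = -80.818·-101.428 − 77.942·13.792 = 7122.232040
x = (-4269.818721·-101.428 − 77.942·3656.587324) / 7122.232040 = 20.790876
y = (-80.818·3656.587324 − -4269.818721·13.792) / 7122.232040 = -33.223957
|P − Q| = √((20.790876 − -46.971)² + (-33.223957 − 32.203)²) = 94.193198

94.193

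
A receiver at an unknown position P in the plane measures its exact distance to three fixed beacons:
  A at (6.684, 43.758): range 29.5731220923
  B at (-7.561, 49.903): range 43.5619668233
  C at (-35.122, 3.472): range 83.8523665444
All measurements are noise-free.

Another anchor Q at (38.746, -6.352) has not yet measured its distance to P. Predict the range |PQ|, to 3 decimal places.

54.381

eq1: (x − 6.684)² + (y − 43.758)² = 29.5731220923²
eq2: (x + 7.561)² + (y − 49.903)² = 43.5619668233²
eq3: (x + 35.122)² + (y − 3.472)² = 83.8523665444²
eq1−eq2, eq1−eq3 (x²,y² cancel):
  -28.490·x + 12.290·y = -435.035693
  -83.612·x − 80.572·y = -6870.478577
det = -28.490·-80.572 − 12.290·-83.612 = 3323.087760
x = (-435.035693·-80.572 − 12.290·-6870.478577) / 3323.087760 = 35.957485
y = (-28.490·-6870.478577 − -435.035693·-83.612) / 3323.087760 = 47.957124
|P − Q| = √((35.957485 − 38.746)² + (47.957124 − -6.352)²) = 54.380665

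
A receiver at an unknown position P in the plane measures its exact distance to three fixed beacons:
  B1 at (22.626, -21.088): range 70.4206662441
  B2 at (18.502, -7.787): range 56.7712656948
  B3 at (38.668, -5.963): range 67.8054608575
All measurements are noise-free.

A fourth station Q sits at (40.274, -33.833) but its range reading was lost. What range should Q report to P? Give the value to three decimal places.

90.401

eq1: (x − 22.626)² + (y + 21.088)² = 70.4206662441²
eq2: (x − 18.502)² + (y + 7.787)² = 56.7712656948²
eq3: (x − 38.668)² + (y + 5.963)² = 67.8054608575²
eq2−eq1, eq2−eq3 (x²,y² cancel):
  8.248·x − 26.602·y = -1182.415379
  40.332·x + 3.648·y = -246.793694
det = 8.248·3.648 − -26.602·40.332 = 1103.000568
x = (-1182.415379·3.648 − -26.602·-246.793694) / 1103.000568 = -9.862785
y = (8.248·-246.793694 − -1182.415379·40.332) / 1103.000568 = 41.390389
|P − Q| = √((-9.862785 − 40.274)² + (41.390389 − -33.833)²) = 90.400528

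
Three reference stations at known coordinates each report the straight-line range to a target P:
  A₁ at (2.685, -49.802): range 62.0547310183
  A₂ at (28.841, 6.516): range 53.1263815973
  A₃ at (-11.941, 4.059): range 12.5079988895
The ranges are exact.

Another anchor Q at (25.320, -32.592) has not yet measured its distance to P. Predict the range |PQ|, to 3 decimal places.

eq1: (x − 2.685)² + (y + 49.802)² = 62.0547310183²
eq2: (x − 28.841)² + (y − 6.516)² = 53.1263815973²
eq3: (x + 11.941)² + (y − 4.059)² = 12.5079988895²
eq2−eq1, eq2−eq3 (x²,y² cancel):
  -52.312·x − 112.636·y = 584.809672
  -81.564·x − 4.914·y = 1950.763810
det = -52.312·-4.914 − -112.636·-81.564 = -8929.981536
x = (584.809672·-4.914 − -112.636·1950.763810) / -8929.981536 = -24.283642
y = (-52.312·1950.763810 − 584.809672·-81.564) / -8929.981536 = 6.086120
|P − Q| = √((-24.283642 − 25.320)² + (6.086120 − -32.592)²) = 62.900861

62.901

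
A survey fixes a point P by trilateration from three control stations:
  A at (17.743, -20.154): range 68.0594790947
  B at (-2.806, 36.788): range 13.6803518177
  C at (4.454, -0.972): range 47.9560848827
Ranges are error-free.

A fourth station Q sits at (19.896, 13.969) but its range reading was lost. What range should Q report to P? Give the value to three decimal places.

35.648

eq1: (x − 17.743)² + (y + 20.154)² = 68.0594790947²
eq2: (x + 2.806)² + (y − 36.788)² = 13.6803518177²
eq3: (x − 4.454)² + (y + 0.972)² = 47.9560848827²
eq3−eq1, eq3−eq2 (x²,y² cancel):
  26.578·x − 38.364·y = -1632.091752
  -14.520·x + 75.520·y = 3453.081731
det = 26.578·75.520 − -38.364·-14.520 = 1450.125280
x = (-1632.091752·75.520 − -38.364·3453.081731) / 1450.125280 = 6.357008
y = (26.578·3453.081731 − -1632.091752·-14.520) / 1450.125280 = 46.946312
|P − Q| = √((6.357008 − 19.896)² + (46.946312 − 13.969)²) = 35.648386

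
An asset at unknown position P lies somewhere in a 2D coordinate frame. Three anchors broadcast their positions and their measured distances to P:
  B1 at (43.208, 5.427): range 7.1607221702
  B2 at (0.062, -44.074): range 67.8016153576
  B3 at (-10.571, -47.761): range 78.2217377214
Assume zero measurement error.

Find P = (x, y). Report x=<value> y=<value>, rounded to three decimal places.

eq1: (x − 43.208)² + (y − 5.427)² = 7.1607221702²
eq2: (x − 0.062)² + (y + 44.074)² = 67.8016153576²
eq3: (x + 10.571)² + (y + 47.761)² = 78.2217377214²
eq1−eq2, eq1−eq3 (x²,y² cancel):
  -86.292·x − 99.002·y = -4499.645376
  -107.558·x − 106.376·y = -5570.888741
det = -86.292·-106.376 − -99.002·-107.558 = -1469.059324
x = (-4499.645376·-106.376 − -99.002·-5570.888741) / -1469.059324 = 49.606472
y = (-86.292·-5570.888741 − -4499.645376·-107.558) / -1469.059324 = 2.212114

x=49.606 y=2.212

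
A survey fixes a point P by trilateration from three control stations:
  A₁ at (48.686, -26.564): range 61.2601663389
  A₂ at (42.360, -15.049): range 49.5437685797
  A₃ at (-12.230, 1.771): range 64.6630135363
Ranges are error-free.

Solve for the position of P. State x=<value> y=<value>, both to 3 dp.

x=43.550 y=34.480

eq1: (x − 48.686)² + (y + 26.564)² = 61.2601663389²
eq2: (x − 42.360)² + (y + 15.049)² = 49.5437685797²
eq3: (x + 12.230)² + (y − 1.771)² = 64.6630135363²
eq2−eq1, eq2−eq3 (x²,y² cancel):
  12.652·x − 23.030·y = -243.092284
  -109.180·x + 33.640·y = -3594.852975
det = 12.652·33.640 − -23.030·-109.180 = -2088.802120
x = (-243.092284·33.640 − -23.030·-3594.852975) / -2088.802120 = 43.549883
y = (12.652·-3594.852975 − -243.092284·-109.180) / -2088.802120 = 34.480478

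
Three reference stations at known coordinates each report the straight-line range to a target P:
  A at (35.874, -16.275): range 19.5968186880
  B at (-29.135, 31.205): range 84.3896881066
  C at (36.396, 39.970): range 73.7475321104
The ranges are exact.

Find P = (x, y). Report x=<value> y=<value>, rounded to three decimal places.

eq1: (x − 35.874)² + (y + 16.275)² = 19.5968186880²
eq2: (x + 29.135)² + (y − 31.205)² = 84.3896881066²
eq3: (x − 36.396)² + (y − 39.970)² = 73.7475321104²
eq2−eq1, eq2−eq3 (x²,y² cancel):
  130.018·x − 94.960·y = 6466.803407
  131.062·x + 17.530·y = 2782.590432
det = 130.018·17.530 − -94.960·131.062 = 14724.863060
x = (6466.803407·17.530 − -94.960·2782.590432) / 14724.863060 = 25.643556
y = (130.018·2782.590432 − 6466.803407·131.062) / 14724.863060 = -32.989464

x=25.644 y=-32.989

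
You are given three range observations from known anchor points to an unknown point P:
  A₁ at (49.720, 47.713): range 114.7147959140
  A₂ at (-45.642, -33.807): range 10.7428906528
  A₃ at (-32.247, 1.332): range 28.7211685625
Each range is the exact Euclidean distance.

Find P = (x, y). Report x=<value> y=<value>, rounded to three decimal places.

x=-37.393 y=-26.924

eq1: (x − 49.720)² + (y − 47.713)² = 114.7147959140²
eq2: (x + 45.642)² + (y + 33.807)² = 10.7428906528²
eq3: (x + 32.247)² + (y − 1.332)² = 28.7211685625²
eq3−eq2, eq3−eq1 (x²,y² cancel):
  -26.790·x − 70.278·y = 2893.958004
  163.934·x + 92.762·y = -8627.613342
det = -26.790·92.762 − -70.278·163.934 = 9035.859672
x = (2893.958004·92.762 − -70.278·-8627.613342) / 9035.859672 = -37.393462
y = (-26.790·-8627.613342 − 2893.958004·163.934) / 9035.859672 = -26.924317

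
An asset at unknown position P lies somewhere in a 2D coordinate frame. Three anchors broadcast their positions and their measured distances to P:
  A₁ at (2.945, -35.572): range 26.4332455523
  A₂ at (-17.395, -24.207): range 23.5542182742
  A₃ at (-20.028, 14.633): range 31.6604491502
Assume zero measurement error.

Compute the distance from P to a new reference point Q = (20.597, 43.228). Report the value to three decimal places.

56.073

eq1: (x − 2.945)² + (y + 35.572)² = 26.4332455523²
eq2: (x + 17.395)² + (y + 24.207)² = 23.5542182742²
eq3: (x + 20.028)² + (y − 14.633)² = 31.6604491502²
eq3−eq2, eq3−eq1 (x²,y² cancel):
  5.266·x − 77.680·y = 720.902243
  45.946·x − 100.410·y = 962.462306
det = 5.266·-100.410 − -77.680·45.946 = 3040.326220
x = (720.902243·-100.410 − -77.680·962.462306) / 3040.326220 = 0.782244
y = (5.266·962.462306 − 720.902243·45.946) / 3040.326220 = -9.227381
|P − Q| = √((0.782244 − 20.597)² + (-9.227381 − 43.228)²) = 56.073091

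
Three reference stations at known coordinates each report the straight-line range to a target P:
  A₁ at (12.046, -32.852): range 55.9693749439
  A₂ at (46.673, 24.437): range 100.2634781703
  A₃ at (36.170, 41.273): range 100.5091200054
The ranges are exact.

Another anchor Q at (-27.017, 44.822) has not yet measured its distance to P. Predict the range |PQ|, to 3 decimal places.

67.724

eq1: (x − 12.046)² + (y + 32.852)² = 55.9693749439²
eq2: (x − 46.673)² + (y − 24.437)² = 100.2634781703²
eq3: (x − 36.170)² + (y − 41.273)² = 100.5091200054²
eq3−eq2, eq3−eq1 (x²,y² cancel):
  21.006·x − 33.672·y = -186.875382
  -48.248·x − 148.250·y = 5182.142864
det = 21.006·-148.250 − -33.672·-48.248 = -4738.746156
x = (-186.875382·-148.250 − -33.672·5182.142864) / -4738.746156 = -42.668964
y = (21.006·5182.142864 − -186.875382·-48.248) / -4738.746156 = -21.068807
|P − Q| = √((-42.668964 − -27.017)² + (-21.068807 − 44.822)²) = 67.724312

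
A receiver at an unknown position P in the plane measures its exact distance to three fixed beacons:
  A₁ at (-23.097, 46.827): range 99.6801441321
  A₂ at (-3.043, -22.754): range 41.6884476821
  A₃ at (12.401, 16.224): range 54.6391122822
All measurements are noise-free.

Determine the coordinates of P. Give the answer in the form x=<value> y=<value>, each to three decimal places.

eq1: (x + 23.097)² + (y − 46.827)² = 99.6801441321²
eq2: (x + 3.043)² + (y + 22.754)² = 41.6884476821²
eq3: (x − 12.401)² + (y − 16.224)² = 54.6391122822²
eq1−eq3, eq1−eq2 (x²,y² cancel):
  70.996·x − 61.206·y = 4641.462182
  40.108·x − 139.162·y = 5998.969491
det = 70.996·-139.162 − -61.206·40.108 = -7425.095104
x = (4641.462182·-139.162 − -61.206·5998.969491) / -7425.095104 = 37.540561
y = (70.996·5998.969491 − 4641.462182·40.108) / -7425.095104 = -32.288216

x=37.541 y=-32.288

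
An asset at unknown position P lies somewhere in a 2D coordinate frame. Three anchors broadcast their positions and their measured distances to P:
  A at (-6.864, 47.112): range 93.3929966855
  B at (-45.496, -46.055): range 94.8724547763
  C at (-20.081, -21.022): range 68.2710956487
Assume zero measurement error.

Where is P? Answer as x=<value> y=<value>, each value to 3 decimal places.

x=47.764 y=-28.638

eq1: (x + 6.864)² + (y − 47.112)² = 93.3929966855²
eq2: (x + 45.496)² + (y + 46.055)² = 94.8724547763²
eq3: (x + 20.081)² + (y + 21.022)² = 68.2710956487²
eq3−eq1, eq3−eq2 (x²,y² cancel):
  26.434·x + 136.268·y = -2639.825334
  -50.830·x − 50.066·y = -994.062178
det = 26.434·-50.066 − 136.268·-50.830 = 5603.057796
x = (-2639.825334·-50.066 − 136.268·-994.062178) / 5603.057796 = 47.763983
y = (26.434·-994.062178 − -2639.825334·-50.830) / 5603.057796 = -28.637820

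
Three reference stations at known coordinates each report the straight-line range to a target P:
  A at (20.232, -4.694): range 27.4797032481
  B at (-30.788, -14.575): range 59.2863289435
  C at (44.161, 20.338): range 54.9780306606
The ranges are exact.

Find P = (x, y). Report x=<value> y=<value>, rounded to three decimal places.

x=26.014 y=-31.559

eq1: (x − 20.232)² + (y + 4.694)² = 27.4797032481²
eq2: (x + 30.788)² + (y + 14.575)² = 59.2863289435²
eq3: (x − 44.161)² + (y − 20.338)² = 54.9780306606²
eq3−eq2, eq3−eq1 (x²,y² cancel):
  -149.898·x − 69.826·y = -1695.781540
  -47.858·x − 50.064·y = 334.989060
det = -149.898·-50.064 − -69.826·-47.858 = 4162.760764
x = (-1695.781540·-50.064 − -69.826·334.989060) / 4162.760764 = 26.013638
y = (-149.898·334.989060 − -1695.781540·-47.858) / 4162.760764 = -31.558600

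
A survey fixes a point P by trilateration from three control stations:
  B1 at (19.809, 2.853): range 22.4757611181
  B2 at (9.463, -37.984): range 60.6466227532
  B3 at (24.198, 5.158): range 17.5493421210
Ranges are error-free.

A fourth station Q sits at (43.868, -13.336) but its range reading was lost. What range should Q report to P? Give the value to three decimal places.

eq1: (x − 19.809)² + (y − 2.853)² = 22.4757611181²
eq2: (x − 9.463)² + (y + 37.984)² = 60.6466227532²
eq3: (x − 24.198)² + (y − 5.158)² = 17.5493421210²
eq1−eq3, eq1−eq2 (x²,y² cancel):
  8.778·x + 4.610·y = 408.792507
  -20.692·x − 81.674·y = -2041.056479
det = 8.778·-81.674 − 4.610·-20.692 = -621.544252
x = (408.792507·-81.674 − 4.610·-2041.056479) / -621.544252 = 38.578828
y = (8.778·-2041.056479 − 408.792507·-20.692) / -621.544252 = 15.216389
|P − Q| = √((38.578828 − 43.868)² + (15.216389 − -13.336)²) = 29.038152

29.038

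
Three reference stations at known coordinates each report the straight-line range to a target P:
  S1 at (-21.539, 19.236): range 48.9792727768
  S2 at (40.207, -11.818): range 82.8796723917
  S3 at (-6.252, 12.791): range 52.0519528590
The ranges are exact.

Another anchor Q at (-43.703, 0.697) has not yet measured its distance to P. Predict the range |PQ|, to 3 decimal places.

26.260

eq1: (x + 21.539)² + (y − 19.236)² = 48.9792727768²
eq2: (x − 40.207)² + (y + 11.818)² = 82.8796723917²
eq3: (x + 6.252)² + (y − 12.791)² = 52.0519528590²
eq3−eq1, eq3−eq2 (x²,y² cancel):
  -30.574·x + 12.890·y = 941.691667
  92.918·x − 49.218·y = -2606.063511
det = -30.574·-49.218 − 12.890·92.918 = 307.078112
x = (941.691667·-49.218 − 12.890·-2606.063511) / 307.078112 = -41.539990
y = (-30.574·-2606.063511 − 941.691667·92.918) / 307.078112 = -25.473390
|P − Q| = √((-41.539990 − -43.703)² + (-25.473390 − 0.697)²) = 26.259625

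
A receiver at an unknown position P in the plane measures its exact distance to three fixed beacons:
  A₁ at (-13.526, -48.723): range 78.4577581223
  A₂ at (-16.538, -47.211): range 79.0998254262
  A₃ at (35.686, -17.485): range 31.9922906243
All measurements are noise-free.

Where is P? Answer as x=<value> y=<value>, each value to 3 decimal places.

eq1: (x + 13.526)² + (y + 48.723)² = 78.4577581223²
eq2: (x + 16.538)² + (y + 47.211)² = 79.0998254262²
eq3: (x − 35.686)² + (y + 17.485)² = 31.9922906243²
eq2−eq3, eq2−eq1 (x²,y² cancel):
  104.448·x + 59.452·y = 4310.107579
  6.024·x − 3.024·y = 155.662013
det = 104.448·-3.024 − 59.452·6.024 = -673.989600
x = (4310.107579·-3.024 − 59.452·155.662013) / -673.989600 = 33.069031
y = (104.448·155.662013 − 4310.107579·6.024) / -673.989600 = 14.400077

x=33.069 y=14.400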